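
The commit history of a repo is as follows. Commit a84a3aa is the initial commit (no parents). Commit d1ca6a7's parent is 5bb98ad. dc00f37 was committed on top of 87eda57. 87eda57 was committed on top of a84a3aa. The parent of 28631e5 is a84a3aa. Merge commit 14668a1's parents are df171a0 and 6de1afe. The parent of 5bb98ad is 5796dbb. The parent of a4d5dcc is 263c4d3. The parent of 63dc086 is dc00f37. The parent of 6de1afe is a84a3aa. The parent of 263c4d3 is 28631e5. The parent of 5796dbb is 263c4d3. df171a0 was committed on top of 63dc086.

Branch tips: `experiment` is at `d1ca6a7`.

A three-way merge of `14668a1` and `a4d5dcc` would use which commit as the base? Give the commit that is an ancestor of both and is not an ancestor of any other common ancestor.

a84a3aa

Ancestors of 14668a1: {14668a1, 63dc086, 6de1afe, 87eda57, a84a3aa, dc00f37, df171a0}.
Ancestors of a4d5dcc: {263c4d3, 28631e5, a4d5dcc, a84a3aa}.
Common ancestors: {a84a3aa}.
The only common ancestor is a84a3aa, so it is the merge base.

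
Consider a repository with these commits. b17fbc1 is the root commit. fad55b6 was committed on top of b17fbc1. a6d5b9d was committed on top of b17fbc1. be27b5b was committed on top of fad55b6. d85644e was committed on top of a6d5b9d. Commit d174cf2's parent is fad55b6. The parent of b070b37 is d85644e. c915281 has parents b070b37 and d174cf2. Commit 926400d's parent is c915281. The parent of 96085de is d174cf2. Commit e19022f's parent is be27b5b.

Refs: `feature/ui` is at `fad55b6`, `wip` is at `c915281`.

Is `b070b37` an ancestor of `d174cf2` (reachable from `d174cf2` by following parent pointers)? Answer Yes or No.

No

Ancestors of d174cf2: {b17fbc1, d174cf2, fad55b6}.
b070b37 is not in that set, so it is not an ancestor of d174cf2.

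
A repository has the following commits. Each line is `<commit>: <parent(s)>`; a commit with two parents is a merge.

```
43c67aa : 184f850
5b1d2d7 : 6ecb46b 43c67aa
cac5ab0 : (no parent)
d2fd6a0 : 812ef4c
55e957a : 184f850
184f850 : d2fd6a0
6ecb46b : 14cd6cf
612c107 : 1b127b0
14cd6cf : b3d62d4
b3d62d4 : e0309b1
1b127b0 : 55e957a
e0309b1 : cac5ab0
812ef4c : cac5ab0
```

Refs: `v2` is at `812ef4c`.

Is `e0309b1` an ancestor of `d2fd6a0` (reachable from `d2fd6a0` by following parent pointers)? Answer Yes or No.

Ancestors of d2fd6a0: {812ef4c, cac5ab0, d2fd6a0}.
e0309b1 is not in that set, so it is not an ancestor of d2fd6a0.

No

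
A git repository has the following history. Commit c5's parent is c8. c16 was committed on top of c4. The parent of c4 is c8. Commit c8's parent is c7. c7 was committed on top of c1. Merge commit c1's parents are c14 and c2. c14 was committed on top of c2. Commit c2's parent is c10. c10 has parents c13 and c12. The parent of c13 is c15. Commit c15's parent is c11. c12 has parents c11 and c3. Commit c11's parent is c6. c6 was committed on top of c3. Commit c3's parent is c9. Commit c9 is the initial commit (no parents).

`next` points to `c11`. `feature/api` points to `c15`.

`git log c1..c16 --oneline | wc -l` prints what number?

Reachable from c16: {c1, c10, c11, c12, c13, c14, c15, c16, c2, c3, c4, c6, c7, c8, c9}.
Reachable from c1: {c1, c10, c11, c12, c13, c14, c15, c2, c3, c6, c9}.
In c16's history but not c1's: {c16, c4, c7, c8} — 4 commits.

4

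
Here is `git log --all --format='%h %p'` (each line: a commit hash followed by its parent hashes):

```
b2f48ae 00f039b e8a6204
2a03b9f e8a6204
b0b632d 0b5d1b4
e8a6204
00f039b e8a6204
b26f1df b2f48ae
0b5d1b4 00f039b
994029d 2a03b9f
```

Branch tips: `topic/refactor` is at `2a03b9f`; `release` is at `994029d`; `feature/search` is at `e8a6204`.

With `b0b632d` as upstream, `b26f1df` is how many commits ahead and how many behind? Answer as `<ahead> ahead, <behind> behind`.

2 ahead, 2 behind

Reachable from b26f1df: {00f039b, b26f1df, b2f48ae, e8a6204}.
Reachable from b0b632d: {00f039b, 0b5d1b4, b0b632d, e8a6204}.
Only in b26f1df's history (ahead): {b26f1df, b2f48ae} — 2.
Only in b0b632d's history (behind): {0b5d1b4, b0b632d} — 2.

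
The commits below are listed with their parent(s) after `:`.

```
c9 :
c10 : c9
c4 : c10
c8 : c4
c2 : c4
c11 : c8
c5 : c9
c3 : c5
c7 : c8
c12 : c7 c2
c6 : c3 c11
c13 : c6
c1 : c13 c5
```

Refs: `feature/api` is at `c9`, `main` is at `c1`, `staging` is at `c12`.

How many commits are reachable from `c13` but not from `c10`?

7

Reachable from c13: {c10, c11, c13, c3, c4, c5, c6, c8, c9}.
Reachable from c10: {c10, c9}.
In c13's history but not c10's: {c11, c13, c3, c4, c5, c6, c8} — 7 commits.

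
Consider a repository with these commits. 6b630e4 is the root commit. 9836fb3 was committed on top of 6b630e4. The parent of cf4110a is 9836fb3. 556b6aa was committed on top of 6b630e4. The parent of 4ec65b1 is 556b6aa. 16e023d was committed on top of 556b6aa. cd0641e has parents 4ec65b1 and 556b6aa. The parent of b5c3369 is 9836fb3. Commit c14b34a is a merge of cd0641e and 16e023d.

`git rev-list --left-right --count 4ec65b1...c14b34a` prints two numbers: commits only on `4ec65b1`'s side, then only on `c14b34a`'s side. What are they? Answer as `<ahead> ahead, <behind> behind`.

Reachable from 4ec65b1: {4ec65b1, 556b6aa, 6b630e4}.
Reachable from c14b34a: {16e023d, 4ec65b1, 556b6aa, 6b630e4, c14b34a, cd0641e}.
Only in 4ec65b1's history (ahead): {} — 0.
Only in c14b34a's history (behind): {16e023d, c14b34a, cd0641e} — 3.

0 ahead, 3 behind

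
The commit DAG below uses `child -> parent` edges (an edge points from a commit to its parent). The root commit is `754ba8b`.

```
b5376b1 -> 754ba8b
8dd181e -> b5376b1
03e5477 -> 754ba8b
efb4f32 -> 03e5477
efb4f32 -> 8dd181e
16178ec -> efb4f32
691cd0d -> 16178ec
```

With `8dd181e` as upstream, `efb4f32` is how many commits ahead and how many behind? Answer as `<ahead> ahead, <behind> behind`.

Reachable from efb4f32: {03e5477, 754ba8b, 8dd181e, b5376b1, efb4f32}.
Reachable from 8dd181e: {754ba8b, 8dd181e, b5376b1}.
Only in efb4f32's history (ahead): {03e5477, efb4f32} — 2.
Only in 8dd181e's history (behind): {} — 0.

2 ahead, 0 behind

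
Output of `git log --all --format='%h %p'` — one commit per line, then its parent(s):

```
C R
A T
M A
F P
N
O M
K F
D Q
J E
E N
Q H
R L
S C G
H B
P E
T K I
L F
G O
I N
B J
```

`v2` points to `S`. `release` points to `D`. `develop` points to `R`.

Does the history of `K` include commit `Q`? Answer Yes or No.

No

Ancestors of K: {E, F, K, N, P}.
Q is not in that set, so it is not an ancestor of K.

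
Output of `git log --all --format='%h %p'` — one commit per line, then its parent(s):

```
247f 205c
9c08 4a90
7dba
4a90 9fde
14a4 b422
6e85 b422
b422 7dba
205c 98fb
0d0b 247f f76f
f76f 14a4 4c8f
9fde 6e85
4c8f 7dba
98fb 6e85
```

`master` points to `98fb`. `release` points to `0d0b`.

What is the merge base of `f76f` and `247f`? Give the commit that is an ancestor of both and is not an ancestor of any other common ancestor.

Ancestors of f76f: {14a4, 4c8f, 7dba, b422, f76f}.
Ancestors of 247f: {205c, 247f, 6e85, 7dba, 98fb, b422}.
Common ancestors: {7dba, b422}.
Among these, b422 is not an ancestor of any other common ancestor — it is the merge base.

b422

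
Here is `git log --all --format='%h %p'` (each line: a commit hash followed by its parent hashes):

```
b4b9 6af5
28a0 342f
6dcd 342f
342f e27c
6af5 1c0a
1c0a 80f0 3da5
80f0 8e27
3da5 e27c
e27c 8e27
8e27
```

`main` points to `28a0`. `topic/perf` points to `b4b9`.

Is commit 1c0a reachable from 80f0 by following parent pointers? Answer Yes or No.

No

Ancestors of 80f0: {80f0, 8e27}.
1c0a is not in that set, so it is not an ancestor of 80f0.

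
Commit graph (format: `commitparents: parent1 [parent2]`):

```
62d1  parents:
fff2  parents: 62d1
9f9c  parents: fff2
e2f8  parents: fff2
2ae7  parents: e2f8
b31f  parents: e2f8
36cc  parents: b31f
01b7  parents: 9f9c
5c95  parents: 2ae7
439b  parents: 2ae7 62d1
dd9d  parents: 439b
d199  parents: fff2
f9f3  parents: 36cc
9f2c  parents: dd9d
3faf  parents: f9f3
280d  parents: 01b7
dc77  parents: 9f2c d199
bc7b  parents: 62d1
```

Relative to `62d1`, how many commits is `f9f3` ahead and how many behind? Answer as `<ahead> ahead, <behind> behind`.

5 ahead, 0 behind

Reachable from f9f3: {36cc, 62d1, b31f, e2f8, f9f3, fff2}.
Reachable from 62d1: {62d1}.
Only in f9f3's history (ahead): {36cc, b31f, e2f8, f9f3, fff2} — 5.
Only in 62d1's history (behind): {} — 0.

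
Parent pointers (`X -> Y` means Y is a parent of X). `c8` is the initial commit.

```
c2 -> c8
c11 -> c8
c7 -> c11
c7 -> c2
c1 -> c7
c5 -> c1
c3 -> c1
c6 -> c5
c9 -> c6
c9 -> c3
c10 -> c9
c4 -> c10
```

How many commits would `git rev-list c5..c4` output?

Reachable from c4: {c1, c10, c11, c2, c3, c4, c5, c6, c7, c8, c9}.
Reachable from c5: {c1, c11, c2, c5, c7, c8}.
In c4's history but not c5's: {c10, c3, c4, c6, c9} — 5 commits.

5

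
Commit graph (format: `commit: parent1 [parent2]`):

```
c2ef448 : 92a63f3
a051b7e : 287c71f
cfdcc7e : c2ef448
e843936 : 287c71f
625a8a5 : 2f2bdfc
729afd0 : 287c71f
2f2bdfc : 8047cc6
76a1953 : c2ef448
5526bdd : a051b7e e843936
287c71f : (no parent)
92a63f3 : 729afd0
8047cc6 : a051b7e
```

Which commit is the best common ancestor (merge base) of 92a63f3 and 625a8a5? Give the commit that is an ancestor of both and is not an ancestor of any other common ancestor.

Ancestors of 92a63f3: {287c71f, 729afd0, 92a63f3}.
Ancestors of 625a8a5: {287c71f, 2f2bdfc, 625a8a5, 8047cc6, a051b7e}.
Common ancestors: {287c71f}.
The only common ancestor is 287c71f, so it is the merge base.

287c71f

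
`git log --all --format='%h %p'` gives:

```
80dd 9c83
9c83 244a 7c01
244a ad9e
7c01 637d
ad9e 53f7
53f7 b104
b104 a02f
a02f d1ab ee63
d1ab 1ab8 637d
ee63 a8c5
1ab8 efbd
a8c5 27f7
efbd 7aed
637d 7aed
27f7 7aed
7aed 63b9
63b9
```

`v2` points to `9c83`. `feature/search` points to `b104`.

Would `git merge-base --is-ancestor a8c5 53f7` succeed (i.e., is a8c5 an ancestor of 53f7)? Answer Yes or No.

Ancestors of 53f7 (commits reachable by following parents): {1ab8, 27f7, 53f7, 637d, 63b9, 7aed, a02f, a8c5, b104, d1ab, ee63, efbd}.
a8c5 is in that set, so it is an ancestor of 53f7.

Yes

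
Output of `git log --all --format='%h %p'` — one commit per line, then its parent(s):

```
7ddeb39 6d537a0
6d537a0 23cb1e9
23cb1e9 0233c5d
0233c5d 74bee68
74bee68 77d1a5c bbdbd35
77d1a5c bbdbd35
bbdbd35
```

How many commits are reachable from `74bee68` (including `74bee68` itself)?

3

Walking parent pointers from 74bee68: reachable set = {74bee68, 77d1a5c, bbdbd35}.
That is 3 commits.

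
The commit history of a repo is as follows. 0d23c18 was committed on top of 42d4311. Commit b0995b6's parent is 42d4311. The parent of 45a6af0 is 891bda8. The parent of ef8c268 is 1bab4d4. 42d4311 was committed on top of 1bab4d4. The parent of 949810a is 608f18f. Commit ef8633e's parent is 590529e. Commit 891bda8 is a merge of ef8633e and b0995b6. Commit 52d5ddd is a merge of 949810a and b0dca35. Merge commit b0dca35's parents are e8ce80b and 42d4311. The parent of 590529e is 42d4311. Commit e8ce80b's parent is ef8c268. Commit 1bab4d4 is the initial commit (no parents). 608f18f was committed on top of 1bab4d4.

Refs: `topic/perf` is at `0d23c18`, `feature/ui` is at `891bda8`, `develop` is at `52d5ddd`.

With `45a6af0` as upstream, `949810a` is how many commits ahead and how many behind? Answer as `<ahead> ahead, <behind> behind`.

Reachable from 949810a: {1bab4d4, 608f18f, 949810a}.
Reachable from 45a6af0: {1bab4d4, 42d4311, 45a6af0, 590529e, 891bda8, b0995b6, ef8633e}.
Only in 949810a's history (ahead): {608f18f, 949810a} — 2.
Only in 45a6af0's history (behind): {42d4311, 45a6af0, 590529e, 891bda8, b0995b6, ef8633e} — 6.

2 ahead, 6 behind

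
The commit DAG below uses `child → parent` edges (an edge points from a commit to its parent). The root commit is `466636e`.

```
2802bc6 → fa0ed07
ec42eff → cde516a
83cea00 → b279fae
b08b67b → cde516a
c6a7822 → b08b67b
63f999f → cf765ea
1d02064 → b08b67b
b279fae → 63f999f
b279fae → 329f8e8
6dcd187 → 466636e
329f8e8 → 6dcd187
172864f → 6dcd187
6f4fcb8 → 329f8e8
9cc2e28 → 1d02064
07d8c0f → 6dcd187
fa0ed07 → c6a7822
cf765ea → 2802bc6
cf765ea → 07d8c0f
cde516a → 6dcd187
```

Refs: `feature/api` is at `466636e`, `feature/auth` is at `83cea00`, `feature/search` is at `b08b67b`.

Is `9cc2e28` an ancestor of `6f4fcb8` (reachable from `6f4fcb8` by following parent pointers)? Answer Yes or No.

Ancestors of 6f4fcb8: {329f8e8, 466636e, 6dcd187, 6f4fcb8}.
9cc2e28 is not in that set, so it is not an ancestor of 6f4fcb8.

No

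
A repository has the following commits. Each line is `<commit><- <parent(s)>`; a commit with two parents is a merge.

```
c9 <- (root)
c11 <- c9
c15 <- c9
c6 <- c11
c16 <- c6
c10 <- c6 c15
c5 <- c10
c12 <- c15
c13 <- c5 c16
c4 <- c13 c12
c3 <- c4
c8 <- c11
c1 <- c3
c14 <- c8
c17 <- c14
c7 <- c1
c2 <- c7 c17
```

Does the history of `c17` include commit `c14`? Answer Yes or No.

Ancestors of c17 (commits reachable by following parents): {c11, c14, c17, c8, c9}.
c14 is in that set, so it is an ancestor of c17.

Yes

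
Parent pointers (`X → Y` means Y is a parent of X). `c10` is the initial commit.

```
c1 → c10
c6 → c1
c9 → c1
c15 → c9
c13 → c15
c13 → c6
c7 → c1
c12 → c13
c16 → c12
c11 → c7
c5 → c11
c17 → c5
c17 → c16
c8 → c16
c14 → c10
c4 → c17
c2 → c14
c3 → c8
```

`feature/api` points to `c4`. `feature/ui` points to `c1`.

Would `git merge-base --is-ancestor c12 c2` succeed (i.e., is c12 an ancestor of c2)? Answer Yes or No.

No

Ancestors of c2: {c10, c14, c2}.
c12 is not in that set, so it is not an ancestor of c2.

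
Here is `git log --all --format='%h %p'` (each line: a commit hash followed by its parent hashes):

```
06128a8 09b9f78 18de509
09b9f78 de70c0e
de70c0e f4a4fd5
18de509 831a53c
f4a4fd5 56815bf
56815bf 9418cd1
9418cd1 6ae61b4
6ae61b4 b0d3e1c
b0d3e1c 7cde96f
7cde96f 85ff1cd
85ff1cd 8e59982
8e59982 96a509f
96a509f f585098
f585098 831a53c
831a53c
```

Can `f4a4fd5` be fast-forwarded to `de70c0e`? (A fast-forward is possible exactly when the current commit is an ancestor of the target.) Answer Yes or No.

A fast-forward from f4a4fd5 to de70c0e is possible iff f4a4fd5 is an ancestor of de70c0e.
Ancestors of de70c0e: {56815bf, 6ae61b4, 7cde96f, 831a53c, 85ff1cd, 8e59982, 9418cd1, 96a509f, b0d3e1c, de70c0e, f4a4fd5, f585098}.
f4a4fd5 is among them, so fast-forward is possible.

Yes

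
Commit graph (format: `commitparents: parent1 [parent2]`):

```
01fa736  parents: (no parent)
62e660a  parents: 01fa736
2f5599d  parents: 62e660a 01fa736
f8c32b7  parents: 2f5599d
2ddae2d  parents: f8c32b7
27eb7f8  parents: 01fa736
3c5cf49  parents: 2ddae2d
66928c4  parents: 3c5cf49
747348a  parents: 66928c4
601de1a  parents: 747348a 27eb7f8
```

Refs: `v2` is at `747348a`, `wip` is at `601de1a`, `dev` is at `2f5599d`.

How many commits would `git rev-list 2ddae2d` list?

5

Walking parent pointers from 2ddae2d: reachable set = {01fa736, 2ddae2d, 2f5599d, 62e660a, f8c32b7}.
That is 5 commits.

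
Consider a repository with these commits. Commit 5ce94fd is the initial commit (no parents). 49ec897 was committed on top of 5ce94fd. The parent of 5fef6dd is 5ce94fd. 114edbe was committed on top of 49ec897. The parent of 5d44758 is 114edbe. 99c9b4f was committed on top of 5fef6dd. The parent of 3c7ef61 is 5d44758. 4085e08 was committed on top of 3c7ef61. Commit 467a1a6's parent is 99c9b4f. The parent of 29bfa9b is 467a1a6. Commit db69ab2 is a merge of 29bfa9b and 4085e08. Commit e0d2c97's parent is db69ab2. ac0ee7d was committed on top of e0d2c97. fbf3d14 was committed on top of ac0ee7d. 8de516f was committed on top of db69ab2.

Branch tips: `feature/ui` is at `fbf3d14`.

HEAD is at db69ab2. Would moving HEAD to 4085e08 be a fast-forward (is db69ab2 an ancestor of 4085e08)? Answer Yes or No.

No

A fast-forward from db69ab2 to 4085e08 is possible iff db69ab2 is an ancestor of 4085e08.
Ancestors of 4085e08: {114edbe, 3c7ef61, 4085e08, 49ec897, 5ce94fd, 5d44758}.
db69ab2 is not among them, so fast-forward is not possible.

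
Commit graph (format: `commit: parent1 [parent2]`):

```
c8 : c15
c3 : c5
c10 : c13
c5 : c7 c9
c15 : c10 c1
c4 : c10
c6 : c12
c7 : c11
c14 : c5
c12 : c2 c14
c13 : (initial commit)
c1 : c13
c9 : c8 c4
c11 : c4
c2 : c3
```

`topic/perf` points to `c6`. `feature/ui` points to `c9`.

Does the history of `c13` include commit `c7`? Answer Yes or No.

No

Ancestors of c13: {c13}.
c7 is not in that set, so it is not an ancestor of c13.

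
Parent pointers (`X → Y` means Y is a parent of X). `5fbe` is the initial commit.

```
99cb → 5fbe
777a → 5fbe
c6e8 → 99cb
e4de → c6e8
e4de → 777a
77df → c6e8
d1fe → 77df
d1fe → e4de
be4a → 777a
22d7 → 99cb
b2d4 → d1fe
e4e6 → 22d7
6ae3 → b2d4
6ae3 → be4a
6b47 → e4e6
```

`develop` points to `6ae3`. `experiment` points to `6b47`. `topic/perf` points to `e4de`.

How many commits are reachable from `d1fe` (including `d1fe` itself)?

Walking parent pointers from d1fe: reachable set = {5fbe, 777a, 77df, 99cb, c6e8, d1fe, e4de}.
That is 7 commits.

7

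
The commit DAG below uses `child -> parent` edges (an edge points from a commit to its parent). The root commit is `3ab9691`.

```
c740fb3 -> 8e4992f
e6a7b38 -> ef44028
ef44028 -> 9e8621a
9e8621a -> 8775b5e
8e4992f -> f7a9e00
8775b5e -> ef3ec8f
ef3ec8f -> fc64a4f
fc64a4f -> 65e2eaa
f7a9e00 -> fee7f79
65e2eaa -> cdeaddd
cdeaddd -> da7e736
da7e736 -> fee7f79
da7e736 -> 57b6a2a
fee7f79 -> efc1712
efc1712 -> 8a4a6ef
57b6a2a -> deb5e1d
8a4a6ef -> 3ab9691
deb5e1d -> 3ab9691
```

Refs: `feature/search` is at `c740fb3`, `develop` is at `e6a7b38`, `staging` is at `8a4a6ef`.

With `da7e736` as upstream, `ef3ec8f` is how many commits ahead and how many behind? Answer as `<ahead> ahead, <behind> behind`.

Reachable from ef3ec8f: {3ab9691, 57b6a2a, 65e2eaa, 8a4a6ef, cdeaddd, da7e736, deb5e1d, ef3ec8f, efc1712, fc64a4f, fee7f79}.
Reachable from da7e736: {3ab9691, 57b6a2a, 8a4a6ef, da7e736, deb5e1d, efc1712, fee7f79}.
Only in ef3ec8f's history (ahead): {65e2eaa, cdeaddd, ef3ec8f, fc64a4f} — 4.
Only in da7e736's history (behind): {} — 0.

4 ahead, 0 behind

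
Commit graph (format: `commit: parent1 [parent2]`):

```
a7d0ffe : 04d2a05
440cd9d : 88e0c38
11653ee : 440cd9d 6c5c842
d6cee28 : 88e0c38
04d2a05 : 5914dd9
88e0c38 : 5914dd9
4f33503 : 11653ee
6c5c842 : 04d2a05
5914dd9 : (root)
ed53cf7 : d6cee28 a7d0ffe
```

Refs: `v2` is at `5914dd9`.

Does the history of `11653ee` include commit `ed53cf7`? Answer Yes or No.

Ancestors of 11653ee: {04d2a05, 11653ee, 440cd9d, 5914dd9, 6c5c842, 88e0c38}.
ed53cf7 is not in that set, so it is not an ancestor of 11653ee.

No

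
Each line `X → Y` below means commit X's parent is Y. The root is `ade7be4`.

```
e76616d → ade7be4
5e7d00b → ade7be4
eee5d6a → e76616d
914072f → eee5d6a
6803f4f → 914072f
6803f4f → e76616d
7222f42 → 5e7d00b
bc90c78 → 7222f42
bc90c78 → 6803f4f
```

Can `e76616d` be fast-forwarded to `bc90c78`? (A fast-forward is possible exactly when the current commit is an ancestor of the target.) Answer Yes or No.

Yes

A fast-forward from e76616d to bc90c78 is possible iff e76616d is an ancestor of bc90c78.
Ancestors of bc90c78: {5e7d00b, 6803f4f, 7222f42, 914072f, ade7be4, bc90c78, e76616d, eee5d6a}.
e76616d is among them, so fast-forward is possible.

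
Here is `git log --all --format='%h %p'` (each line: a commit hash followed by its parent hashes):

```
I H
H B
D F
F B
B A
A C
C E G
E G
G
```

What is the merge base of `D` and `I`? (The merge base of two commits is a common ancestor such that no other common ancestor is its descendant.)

B

Ancestors of D: {A, B, C, D, E, F, G}.
Ancestors of I: {A, B, C, E, G, H, I}.
Common ancestors: {A, B, C, E, G}.
Among these, B is not an ancestor of any other common ancestor — it is the merge base.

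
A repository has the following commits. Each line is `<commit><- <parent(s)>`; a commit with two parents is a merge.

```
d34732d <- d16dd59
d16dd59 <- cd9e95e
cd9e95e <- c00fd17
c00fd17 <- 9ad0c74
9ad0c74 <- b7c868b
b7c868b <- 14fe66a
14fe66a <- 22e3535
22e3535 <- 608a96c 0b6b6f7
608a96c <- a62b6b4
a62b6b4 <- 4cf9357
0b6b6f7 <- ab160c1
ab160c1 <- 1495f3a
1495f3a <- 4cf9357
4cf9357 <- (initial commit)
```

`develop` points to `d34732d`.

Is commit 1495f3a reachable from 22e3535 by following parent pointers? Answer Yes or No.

Yes

Ancestors of 22e3535 (commits reachable by following parents): {0b6b6f7, 1495f3a, 22e3535, 4cf9357, 608a96c, a62b6b4, ab160c1}.
1495f3a is in that set, so it is an ancestor of 22e3535.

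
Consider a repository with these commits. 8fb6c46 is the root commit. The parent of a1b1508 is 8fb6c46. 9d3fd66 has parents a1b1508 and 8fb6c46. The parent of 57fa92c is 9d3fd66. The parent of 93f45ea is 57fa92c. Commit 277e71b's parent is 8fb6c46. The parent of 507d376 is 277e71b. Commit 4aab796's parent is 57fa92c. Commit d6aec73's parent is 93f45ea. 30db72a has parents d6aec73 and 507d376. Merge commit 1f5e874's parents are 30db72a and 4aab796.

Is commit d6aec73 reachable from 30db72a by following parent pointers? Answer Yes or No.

Yes

Ancestors of 30db72a (commits reachable by following parents): {277e71b, 30db72a, 507d376, 57fa92c, 8fb6c46, 93f45ea, 9d3fd66, a1b1508, d6aec73}.
d6aec73 is in that set, so it is an ancestor of 30db72a.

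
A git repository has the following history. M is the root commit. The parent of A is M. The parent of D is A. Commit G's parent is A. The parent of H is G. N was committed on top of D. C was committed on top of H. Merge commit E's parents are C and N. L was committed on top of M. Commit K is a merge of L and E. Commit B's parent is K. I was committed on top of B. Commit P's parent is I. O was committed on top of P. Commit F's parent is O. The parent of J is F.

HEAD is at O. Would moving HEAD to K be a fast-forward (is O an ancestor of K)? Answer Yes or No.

No

A fast-forward from O to K is possible iff O is an ancestor of K.
Ancestors of K: {A, C, D, E, G, H, K, L, M, N}.
O is not among them, so fast-forward is not possible.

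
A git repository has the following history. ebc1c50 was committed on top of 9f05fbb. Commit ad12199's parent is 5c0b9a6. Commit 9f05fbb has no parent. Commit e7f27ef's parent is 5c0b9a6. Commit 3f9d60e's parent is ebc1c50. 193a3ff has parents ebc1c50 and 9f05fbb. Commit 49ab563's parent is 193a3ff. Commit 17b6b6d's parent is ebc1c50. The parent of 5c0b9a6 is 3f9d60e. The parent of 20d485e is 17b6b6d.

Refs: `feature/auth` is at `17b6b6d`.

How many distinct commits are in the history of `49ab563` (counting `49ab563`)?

4

Walking parent pointers from 49ab563: reachable set = {193a3ff, 49ab563, 9f05fbb, ebc1c50}.
That is 4 commits.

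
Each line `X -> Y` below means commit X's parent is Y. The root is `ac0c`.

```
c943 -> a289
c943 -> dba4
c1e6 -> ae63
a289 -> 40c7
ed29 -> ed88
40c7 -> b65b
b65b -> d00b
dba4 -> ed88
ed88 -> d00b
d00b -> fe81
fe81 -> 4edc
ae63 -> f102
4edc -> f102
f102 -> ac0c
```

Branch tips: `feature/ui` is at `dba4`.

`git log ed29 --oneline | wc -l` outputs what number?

7

Walking parent pointers from ed29: reachable set = {4edc, ac0c, d00b, ed29, ed88, f102, fe81}.
That is 7 commits.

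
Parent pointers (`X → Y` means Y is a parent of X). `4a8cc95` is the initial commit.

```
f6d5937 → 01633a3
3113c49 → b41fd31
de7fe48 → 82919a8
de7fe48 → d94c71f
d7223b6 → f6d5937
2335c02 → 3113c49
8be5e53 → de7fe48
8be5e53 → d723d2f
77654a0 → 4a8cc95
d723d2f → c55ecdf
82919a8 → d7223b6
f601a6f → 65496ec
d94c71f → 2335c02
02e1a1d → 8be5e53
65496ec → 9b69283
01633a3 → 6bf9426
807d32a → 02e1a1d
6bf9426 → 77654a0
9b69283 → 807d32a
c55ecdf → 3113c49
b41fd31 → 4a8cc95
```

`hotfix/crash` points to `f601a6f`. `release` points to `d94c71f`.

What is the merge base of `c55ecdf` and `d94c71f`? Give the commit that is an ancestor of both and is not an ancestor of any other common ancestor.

3113c49

Ancestors of c55ecdf: {3113c49, 4a8cc95, b41fd31, c55ecdf}.
Ancestors of d94c71f: {2335c02, 3113c49, 4a8cc95, b41fd31, d94c71f}.
Common ancestors: {3113c49, 4a8cc95, b41fd31}.
Among these, 3113c49 is not an ancestor of any other common ancestor — it is the merge base.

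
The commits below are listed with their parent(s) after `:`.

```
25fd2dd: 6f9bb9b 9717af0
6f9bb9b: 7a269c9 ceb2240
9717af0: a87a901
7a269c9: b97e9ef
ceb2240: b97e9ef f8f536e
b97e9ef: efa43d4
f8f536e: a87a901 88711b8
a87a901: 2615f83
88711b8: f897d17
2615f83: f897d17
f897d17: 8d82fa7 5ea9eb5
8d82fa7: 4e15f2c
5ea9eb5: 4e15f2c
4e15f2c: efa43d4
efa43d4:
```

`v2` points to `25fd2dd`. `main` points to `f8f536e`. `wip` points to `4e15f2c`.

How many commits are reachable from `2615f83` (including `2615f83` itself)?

Walking parent pointers from 2615f83: reachable set = {2615f83, 4e15f2c, 5ea9eb5, 8d82fa7, efa43d4, f897d17}.
That is 6 commits.

6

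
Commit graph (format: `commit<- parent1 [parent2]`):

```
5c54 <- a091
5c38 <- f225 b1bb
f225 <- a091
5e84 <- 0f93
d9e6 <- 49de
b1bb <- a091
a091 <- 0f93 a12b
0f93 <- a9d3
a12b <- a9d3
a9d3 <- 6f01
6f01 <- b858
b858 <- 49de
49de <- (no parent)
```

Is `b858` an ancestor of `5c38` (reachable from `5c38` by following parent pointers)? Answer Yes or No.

Ancestors of 5c38 (commits reachable by following parents): {0f93, 49de, 5c38, 6f01, a091, a12b, a9d3, b1bb, b858, f225}.
b858 is in that set, so it is an ancestor of 5c38.

Yes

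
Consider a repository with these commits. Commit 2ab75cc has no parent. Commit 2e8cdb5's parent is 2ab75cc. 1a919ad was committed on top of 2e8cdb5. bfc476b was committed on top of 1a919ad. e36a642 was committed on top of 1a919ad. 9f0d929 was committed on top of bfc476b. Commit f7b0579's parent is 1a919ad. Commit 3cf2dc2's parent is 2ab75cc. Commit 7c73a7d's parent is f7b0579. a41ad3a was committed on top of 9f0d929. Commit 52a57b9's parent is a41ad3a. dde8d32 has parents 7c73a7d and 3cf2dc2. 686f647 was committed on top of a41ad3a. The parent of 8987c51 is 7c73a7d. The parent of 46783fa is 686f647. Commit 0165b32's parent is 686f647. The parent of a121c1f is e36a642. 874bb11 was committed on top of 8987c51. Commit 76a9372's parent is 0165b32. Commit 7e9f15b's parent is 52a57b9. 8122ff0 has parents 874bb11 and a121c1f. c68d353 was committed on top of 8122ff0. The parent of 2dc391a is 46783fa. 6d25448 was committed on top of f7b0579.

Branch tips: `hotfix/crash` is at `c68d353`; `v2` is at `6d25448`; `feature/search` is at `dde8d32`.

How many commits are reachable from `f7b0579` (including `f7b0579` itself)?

4

Walking parent pointers from f7b0579: reachable set = {1a919ad, 2ab75cc, 2e8cdb5, f7b0579}.
That is 4 commits.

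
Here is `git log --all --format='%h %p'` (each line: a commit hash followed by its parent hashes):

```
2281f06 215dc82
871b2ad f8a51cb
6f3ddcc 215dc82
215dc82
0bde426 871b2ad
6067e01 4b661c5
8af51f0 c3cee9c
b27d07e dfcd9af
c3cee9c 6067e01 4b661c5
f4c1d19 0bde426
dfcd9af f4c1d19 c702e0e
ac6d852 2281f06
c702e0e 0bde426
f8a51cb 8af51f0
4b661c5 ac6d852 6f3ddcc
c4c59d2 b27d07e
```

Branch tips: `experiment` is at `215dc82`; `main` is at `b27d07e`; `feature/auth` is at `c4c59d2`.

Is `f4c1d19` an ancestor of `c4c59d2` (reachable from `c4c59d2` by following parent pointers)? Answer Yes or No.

Ancestors of c4c59d2 (commits reachable by following parents): {0bde426, 215dc82, 2281f06, 4b661c5, 6067e01, 6f3ddcc, 871b2ad, 8af51f0, ac6d852, b27d07e, c3cee9c, c4c59d2, c702e0e, dfcd9af, f4c1d19, f8a51cb}.
f4c1d19 is in that set, so it is an ancestor of c4c59d2.

Yes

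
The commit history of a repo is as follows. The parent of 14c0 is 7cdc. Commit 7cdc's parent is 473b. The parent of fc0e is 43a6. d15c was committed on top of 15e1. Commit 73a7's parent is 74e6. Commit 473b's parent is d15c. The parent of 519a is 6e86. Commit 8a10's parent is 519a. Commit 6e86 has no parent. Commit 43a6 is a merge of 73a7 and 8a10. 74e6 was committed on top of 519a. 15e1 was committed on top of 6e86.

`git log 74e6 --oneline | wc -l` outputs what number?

3

Walking parent pointers from 74e6: reachable set = {519a, 6e86, 74e6}.
That is 3 commits.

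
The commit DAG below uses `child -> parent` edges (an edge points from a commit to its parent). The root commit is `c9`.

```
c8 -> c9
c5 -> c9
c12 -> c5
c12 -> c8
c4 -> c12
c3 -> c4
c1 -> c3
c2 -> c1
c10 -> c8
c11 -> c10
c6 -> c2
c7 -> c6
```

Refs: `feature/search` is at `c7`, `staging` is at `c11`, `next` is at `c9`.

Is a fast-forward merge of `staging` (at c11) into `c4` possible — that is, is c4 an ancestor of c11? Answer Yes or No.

A fast-forward from c4 to c11 is possible iff c4 is an ancestor of c11.
Ancestors of c11: {c10, c11, c8, c9}.
c4 is not among them, so fast-forward is not possible.

No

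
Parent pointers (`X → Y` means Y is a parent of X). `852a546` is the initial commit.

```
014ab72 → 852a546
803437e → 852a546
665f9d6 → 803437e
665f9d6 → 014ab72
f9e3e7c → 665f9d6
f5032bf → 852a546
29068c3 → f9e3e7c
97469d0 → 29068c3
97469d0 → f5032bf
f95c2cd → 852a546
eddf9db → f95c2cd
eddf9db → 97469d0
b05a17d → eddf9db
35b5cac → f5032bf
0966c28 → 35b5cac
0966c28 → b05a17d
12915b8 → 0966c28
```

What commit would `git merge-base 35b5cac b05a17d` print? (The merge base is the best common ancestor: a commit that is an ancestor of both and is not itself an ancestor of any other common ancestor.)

f5032bf

Ancestors of 35b5cac: {35b5cac, 852a546, f5032bf}.
Ancestors of b05a17d: {014ab72, 29068c3, 665f9d6, 803437e, 852a546, 97469d0, b05a17d, eddf9db, f5032bf, f95c2cd, f9e3e7c}.
Common ancestors: {852a546, f5032bf}.
Among these, f5032bf is not an ancestor of any other common ancestor — it is the merge base.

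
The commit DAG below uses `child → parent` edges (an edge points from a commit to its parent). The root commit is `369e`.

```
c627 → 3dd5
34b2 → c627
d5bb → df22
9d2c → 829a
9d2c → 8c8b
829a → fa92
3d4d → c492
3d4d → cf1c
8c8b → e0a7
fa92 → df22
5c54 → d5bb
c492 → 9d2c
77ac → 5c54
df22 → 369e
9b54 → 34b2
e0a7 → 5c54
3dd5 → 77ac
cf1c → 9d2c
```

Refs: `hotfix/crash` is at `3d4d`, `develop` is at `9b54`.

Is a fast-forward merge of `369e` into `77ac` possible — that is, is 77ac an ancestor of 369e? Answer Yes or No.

A fast-forward from 77ac to 369e is possible iff 77ac is an ancestor of 369e.
Ancestors of 369e: {369e}.
77ac is not among them, so fast-forward is not possible.

No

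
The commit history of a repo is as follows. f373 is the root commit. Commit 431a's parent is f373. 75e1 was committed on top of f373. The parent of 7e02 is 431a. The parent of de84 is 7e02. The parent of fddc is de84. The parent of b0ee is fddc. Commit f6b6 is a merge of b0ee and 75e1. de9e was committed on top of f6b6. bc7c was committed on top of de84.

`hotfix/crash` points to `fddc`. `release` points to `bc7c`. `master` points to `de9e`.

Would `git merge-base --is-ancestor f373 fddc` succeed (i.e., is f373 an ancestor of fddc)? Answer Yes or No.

Ancestors of fddc (commits reachable by following parents): {431a, 7e02, de84, f373, fddc}.
f373 is in that set, so it is an ancestor of fddc.

Yes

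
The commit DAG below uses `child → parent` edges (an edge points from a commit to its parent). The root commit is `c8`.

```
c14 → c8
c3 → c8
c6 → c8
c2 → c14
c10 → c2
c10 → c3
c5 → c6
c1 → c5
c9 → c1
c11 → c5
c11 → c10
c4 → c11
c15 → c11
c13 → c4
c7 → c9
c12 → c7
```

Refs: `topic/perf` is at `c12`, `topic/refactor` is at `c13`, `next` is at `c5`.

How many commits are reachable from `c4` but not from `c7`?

6

Reachable from c4: {c10, c11, c14, c2, c3, c4, c5, c6, c8}.
Reachable from c7: {c1, c5, c6, c7, c8, c9}.
In c4's history but not c7's: {c10, c11, c14, c2, c3, c4} — 6 commits.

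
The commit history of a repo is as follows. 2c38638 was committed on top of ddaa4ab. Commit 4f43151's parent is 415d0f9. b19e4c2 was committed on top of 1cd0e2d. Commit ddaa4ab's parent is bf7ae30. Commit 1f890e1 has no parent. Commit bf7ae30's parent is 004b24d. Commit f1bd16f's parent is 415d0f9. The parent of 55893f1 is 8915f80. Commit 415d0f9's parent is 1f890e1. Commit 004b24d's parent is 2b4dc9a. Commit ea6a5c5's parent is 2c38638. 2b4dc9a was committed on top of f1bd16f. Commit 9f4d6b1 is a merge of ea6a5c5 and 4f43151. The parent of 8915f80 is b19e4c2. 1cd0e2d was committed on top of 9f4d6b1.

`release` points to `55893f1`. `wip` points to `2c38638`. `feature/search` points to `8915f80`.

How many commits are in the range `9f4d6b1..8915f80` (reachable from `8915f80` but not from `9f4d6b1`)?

3

Reachable from 8915f80: {004b24d, 1cd0e2d, 1f890e1, 2b4dc9a, 2c38638, 415d0f9, 4f43151, 8915f80, 9f4d6b1, b19e4c2, bf7ae30, ddaa4ab, ea6a5c5, f1bd16f}.
Reachable from 9f4d6b1: {004b24d, 1f890e1, 2b4dc9a, 2c38638, 415d0f9, 4f43151, 9f4d6b1, bf7ae30, ddaa4ab, ea6a5c5, f1bd16f}.
In 8915f80's history but not 9f4d6b1's: {1cd0e2d, 8915f80, b19e4c2} — 3 commits.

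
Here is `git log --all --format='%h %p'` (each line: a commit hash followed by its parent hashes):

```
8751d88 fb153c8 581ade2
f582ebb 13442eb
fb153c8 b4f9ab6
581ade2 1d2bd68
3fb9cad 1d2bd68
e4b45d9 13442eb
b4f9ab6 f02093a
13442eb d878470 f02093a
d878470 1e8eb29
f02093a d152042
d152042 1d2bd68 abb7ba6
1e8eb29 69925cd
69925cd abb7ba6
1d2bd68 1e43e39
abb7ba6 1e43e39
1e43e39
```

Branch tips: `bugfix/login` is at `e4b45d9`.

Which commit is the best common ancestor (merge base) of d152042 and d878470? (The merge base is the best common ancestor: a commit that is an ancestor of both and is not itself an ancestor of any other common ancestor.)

abb7ba6

Ancestors of d152042: {1d2bd68, 1e43e39, abb7ba6, d152042}.
Ancestors of d878470: {1e43e39, 1e8eb29, 69925cd, abb7ba6, d878470}.
Common ancestors: {1e43e39, abb7ba6}.
Among these, abb7ba6 is not an ancestor of any other common ancestor — it is the merge base.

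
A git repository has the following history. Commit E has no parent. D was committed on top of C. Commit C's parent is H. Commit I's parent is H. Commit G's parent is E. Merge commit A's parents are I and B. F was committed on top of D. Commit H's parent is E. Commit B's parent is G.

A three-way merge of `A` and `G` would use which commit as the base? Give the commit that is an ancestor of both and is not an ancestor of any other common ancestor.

Ancestors of A: {A, B, E, G, H, I}.
Ancestors of G: {E, G}.
Common ancestors: {E, G}.
Among these, G is not an ancestor of any other common ancestor — it is the merge base.

G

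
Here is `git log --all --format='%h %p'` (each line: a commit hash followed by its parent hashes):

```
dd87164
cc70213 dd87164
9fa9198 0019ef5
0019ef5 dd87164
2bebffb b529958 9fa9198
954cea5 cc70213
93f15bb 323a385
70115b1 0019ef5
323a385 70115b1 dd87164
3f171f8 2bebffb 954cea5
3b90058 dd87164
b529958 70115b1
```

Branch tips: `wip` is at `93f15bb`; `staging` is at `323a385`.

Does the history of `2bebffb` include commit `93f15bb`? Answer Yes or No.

Ancestors of 2bebffb: {0019ef5, 2bebffb, 70115b1, 9fa9198, b529958, dd87164}.
93f15bb is not in that set, so it is not an ancestor of 2bebffb.

No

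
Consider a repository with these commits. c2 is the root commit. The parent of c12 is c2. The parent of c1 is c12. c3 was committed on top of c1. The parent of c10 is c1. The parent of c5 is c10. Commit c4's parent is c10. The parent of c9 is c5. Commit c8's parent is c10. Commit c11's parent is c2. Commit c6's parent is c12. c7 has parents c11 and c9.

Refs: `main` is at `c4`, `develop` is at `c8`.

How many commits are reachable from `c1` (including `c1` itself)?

Walking parent pointers from c1: reachable set = {c1, c12, c2}.
That is 3 commits.

3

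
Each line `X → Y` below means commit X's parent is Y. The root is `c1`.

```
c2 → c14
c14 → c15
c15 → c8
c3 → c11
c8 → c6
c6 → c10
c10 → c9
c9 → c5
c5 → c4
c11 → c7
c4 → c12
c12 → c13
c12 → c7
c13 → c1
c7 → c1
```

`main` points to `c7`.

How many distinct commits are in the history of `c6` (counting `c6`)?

Walking parent pointers from c6: reachable set = {c1, c10, c12, c13, c4, c5, c6, c7, c9}.
That is 9 commits.

9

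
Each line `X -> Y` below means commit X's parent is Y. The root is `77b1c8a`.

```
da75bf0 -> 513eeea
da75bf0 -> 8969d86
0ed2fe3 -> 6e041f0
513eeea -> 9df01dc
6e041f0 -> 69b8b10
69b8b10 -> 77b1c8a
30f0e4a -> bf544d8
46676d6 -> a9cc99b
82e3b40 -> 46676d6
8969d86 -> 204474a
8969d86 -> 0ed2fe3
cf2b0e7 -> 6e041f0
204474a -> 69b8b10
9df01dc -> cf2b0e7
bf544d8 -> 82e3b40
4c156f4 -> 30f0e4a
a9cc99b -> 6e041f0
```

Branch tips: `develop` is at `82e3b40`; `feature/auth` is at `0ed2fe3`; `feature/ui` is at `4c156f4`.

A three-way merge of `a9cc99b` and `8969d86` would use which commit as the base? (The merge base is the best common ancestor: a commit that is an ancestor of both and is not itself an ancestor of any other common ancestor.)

6e041f0

Ancestors of a9cc99b: {69b8b10, 6e041f0, 77b1c8a, a9cc99b}.
Ancestors of 8969d86: {0ed2fe3, 204474a, 69b8b10, 6e041f0, 77b1c8a, 8969d86}.
Common ancestors: {69b8b10, 6e041f0, 77b1c8a}.
Among these, 6e041f0 is not an ancestor of any other common ancestor — it is the merge base.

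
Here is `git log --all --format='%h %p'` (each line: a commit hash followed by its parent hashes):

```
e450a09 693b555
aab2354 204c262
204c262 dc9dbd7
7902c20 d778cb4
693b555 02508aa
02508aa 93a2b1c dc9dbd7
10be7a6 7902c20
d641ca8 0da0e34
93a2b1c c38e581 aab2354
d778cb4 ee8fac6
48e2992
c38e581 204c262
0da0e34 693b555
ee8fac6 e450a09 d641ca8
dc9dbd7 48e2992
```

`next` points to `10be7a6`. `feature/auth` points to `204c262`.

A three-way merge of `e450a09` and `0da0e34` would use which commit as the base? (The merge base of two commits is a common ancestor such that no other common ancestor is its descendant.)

693b555

Ancestors of e450a09: {02508aa, 204c262, 48e2992, 693b555, 93a2b1c, aab2354, c38e581, dc9dbd7, e450a09}.
Ancestors of 0da0e34: {02508aa, 0da0e34, 204c262, 48e2992, 693b555, 93a2b1c, aab2354, c38e581, dc9dbd7}.
Common ancestors: {02508aa, 204c262, 48e2992, 693b555, 93a2b1c, aab2354, c38e581, dc9dbd7}.
Among these, 693b555 is not an ancestor of any other common ancestor — it is the merge base.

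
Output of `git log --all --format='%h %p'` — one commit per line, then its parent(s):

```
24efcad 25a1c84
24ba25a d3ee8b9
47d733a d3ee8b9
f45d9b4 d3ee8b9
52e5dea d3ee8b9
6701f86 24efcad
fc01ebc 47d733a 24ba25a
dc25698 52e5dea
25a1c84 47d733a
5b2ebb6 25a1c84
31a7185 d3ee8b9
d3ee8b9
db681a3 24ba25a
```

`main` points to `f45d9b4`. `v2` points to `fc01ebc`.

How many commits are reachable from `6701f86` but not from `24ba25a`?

4

Reachable from 6701f86: {24efcad, 25a1c84, 47d733a, 6701f86, d3ee8b9}.
Reachable from 24ba25a: {24ba25a, d3ee8b9}.
In 6701f86's history but not 24ba25a's: {24efcad, 25a1c84, 47d733a, 6701f86} — 4 commits.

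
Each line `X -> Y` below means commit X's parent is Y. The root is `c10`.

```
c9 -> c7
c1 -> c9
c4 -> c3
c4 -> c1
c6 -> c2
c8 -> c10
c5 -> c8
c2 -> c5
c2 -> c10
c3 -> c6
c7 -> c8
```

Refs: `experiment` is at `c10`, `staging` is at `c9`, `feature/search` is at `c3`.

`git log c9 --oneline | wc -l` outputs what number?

Walking parent pointers from c9: reachable set = {c10, c7, c8, c9}.
That is 4 commits.

4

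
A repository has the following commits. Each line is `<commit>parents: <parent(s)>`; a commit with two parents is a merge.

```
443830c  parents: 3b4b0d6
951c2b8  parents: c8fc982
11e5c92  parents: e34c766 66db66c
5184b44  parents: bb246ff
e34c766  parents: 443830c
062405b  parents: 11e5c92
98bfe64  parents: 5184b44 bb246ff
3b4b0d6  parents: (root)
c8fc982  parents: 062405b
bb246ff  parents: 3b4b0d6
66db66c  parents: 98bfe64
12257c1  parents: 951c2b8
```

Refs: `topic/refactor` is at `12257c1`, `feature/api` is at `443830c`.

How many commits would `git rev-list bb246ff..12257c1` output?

Reachable from 12257c1: {062405b, 11e5c92, 12257c1, 3b4b0d6, 443830c, 5184b44, 66db66c, 951c2b8, 98bfe64, bb246ff, c8fc982, e34c766}.
Reachable from bb246ff: {3b4b0d6, bb246ff}.
In 12257c1's history but not bb246ff's: {062405b, 11e5c92, 12257c1, 443830c, 5184b44, 66db66c, 951c2b8, 98bfe64, c8fc982, e34c766} — 10 commits.

10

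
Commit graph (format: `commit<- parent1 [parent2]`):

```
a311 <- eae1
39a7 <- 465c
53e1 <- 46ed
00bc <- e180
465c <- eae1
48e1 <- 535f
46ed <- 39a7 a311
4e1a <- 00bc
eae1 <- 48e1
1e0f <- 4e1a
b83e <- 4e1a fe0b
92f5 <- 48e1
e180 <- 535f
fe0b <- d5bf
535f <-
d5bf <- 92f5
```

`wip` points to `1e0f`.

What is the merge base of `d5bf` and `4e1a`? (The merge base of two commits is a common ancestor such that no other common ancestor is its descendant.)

535f

Ancestors of d5bf: {48e1, 535f, 92f5, d5bf}.
Ancestors of 4e1a: {00bc, 4e1a, 535f, e180}.
Common ancestors: {535f}.
The only common ancestor is 535f, so it is the merge base.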